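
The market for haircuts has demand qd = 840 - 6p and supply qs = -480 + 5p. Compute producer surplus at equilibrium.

Equilibrium: 840 - 6p = -480 + 5p gives p* = 120, q* = 120.
Supply starts at p = 96 (where qs = 0).
PS = ½(120 − 96)(120) = 1440.

Producer surplus = 1440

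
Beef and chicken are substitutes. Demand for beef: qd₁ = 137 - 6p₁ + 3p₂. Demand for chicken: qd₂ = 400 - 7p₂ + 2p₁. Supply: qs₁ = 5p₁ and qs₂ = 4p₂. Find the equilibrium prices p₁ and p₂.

p₁ = 2707/115, p₂ = 4674/115

Market 1: 137 - 6p₁ + 3p₂ = 5p₁ → 11p₁ - 3p₂ = 137.
Market 2: 11p₂ - 2p₁ = 400.
Eliminating p₂: 11×(1) + 3×(2) gives 115p₁ = 2707, so p₁ = 2707/115.
Back-substitute into (2): p₂ = (400 + 2×2707/115) / 11 = 4674/115.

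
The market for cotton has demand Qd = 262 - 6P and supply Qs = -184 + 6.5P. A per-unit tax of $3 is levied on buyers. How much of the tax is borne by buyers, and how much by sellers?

Buyers bear $1.56, sellers bear $1.44

Pre-tax equilibrium: P* = 35.68, Q* = 47.92.
Tax on buyers shifts demand to Qd = 262 − 6(P + 3) = 244 - 6P.
244 - 6P = -184 + 6.5P gives seller price Ps = 34.24; buyers pay Pb = 34.24 + 3 = 37.24.
New quantity: Q = 262 − 6(37.24) = 38.56.
Buyer burden = 37.24 − 35.68 = 1.56; seller burden = 35.68 − 34.24 = 1.44.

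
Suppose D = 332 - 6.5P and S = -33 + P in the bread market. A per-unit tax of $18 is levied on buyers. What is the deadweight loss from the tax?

Pre-tax equilibrium: P* = 146/3, Q* = 47/3.
Tax on buyers shifts demand to D = 332 − 6.5(P + 18) = 215 - 6.5P.
215 - 6.5P = -33 + P gives seller price Ps = 496/15; buyers pay Pb = 496/15 + 18 = 766/15.
New quantity: Q = 332 − 6.5(766/15) = 1/15.
DWL = ½ × 18 × (47/3 − 1/15) = 140.4.

Deadweight loss = 140.4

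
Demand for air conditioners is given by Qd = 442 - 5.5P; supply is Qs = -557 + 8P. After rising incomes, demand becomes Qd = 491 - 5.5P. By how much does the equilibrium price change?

ΔP = 98/27

Original equilibrium: P* = 74, Q* = 35.
New equilibrium: 491 - 5.5P = -557 + 8P, so 1048 = 13.5P and P' = 2096/27; Q' = 491 − 5.5(2096/27) = 1729/27.
Change in price: 2096/27 − 74 = 98/27.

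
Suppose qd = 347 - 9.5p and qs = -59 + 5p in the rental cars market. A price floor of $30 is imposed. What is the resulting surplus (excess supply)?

Equilibrium price would be p* = 28, so the floor at 30 binds.
At p = 30: qd = 62, qs = 91.
Surplus = 91 − 62 = 29.

Surplus = 29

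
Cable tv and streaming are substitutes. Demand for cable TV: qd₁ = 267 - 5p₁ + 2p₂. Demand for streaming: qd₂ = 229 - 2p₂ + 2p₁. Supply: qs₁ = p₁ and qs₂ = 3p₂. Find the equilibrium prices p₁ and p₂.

Market 1: 267 - 5p₁ + 2p₂ = p₁ → 6p₁ - 2p₂ = 267.
Market 2: 5p₂ - 2p₁ = 229.
Eliminating p₂: 5×(1) + 2×(2) gives 26p₁ = 1793, so p₁ = 1793/26.
Back-substitute into (2): p₂ = (229 + 2×1793/26) / 5 = 954/13.

p₁ = 1793/26, p₂ = 954/13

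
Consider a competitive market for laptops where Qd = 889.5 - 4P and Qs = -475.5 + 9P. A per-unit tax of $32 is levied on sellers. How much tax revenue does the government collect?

Tax revenue = 158448/13

Pre-tax equilibrium: P* = 105, Q* = 469.5.
Tax on sellers shifts supply to Qs = -475.5 + 9(P − 32) = -763.5 + 9P.
889.5 - 4P = -763.5 + 9P gives buyer price Pb = 1653/13; sellers receive Ps = 1653/13 − 32 = 1237/13.
New quantity: Q = 889.5 − 4(1653/13) = 9903/26.
Revenue = 32 × 9903/26 = 158448/13.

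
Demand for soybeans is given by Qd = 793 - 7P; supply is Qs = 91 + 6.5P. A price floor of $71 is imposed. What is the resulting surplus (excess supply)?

Surplus = 256.5

Equilibrium price would be P* = 52, so the floor at 71 binds.
At P = 71: Qd = 296, Qs = 552.5.
Surplus = 552.5 − 296 = 256.5.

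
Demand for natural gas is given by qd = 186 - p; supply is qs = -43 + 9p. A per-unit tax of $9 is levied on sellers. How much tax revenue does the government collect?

Pre-tax equilibrium: p* = 22.9, q* = 163.1.
Tax on sellers shifts supply to qs = -43 + 9(p − 9) = -124 + 9p.
186 - p = -124 + 9p gives buyer price pb = 31; sellers receive ps = 31 − 9 = 22.
New quantity: q = 186 − 1(31) = 155.
Revenue = 9 × 155 = 1395.

Tax revenue = 1395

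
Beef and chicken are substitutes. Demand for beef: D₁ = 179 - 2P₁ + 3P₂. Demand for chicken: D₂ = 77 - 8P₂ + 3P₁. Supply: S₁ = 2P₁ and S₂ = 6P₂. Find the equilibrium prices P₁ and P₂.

P₁ = 2737/47, P₂ = 845/47

Market 1: 179 - 2P₁ + 3P₂ = 2P₁ → 4P₁ - 3P₂ = 179.
Market 2: 14P₂ - 3P₁ = 77.
Eliminating P₂: 14×(1) + 3×(2) gives 47P₁ = 2737, so P₁ = 2737/47.
Back-substitute into (2): P₂ = (77 + 3×2737/47) / 14 = 845/47.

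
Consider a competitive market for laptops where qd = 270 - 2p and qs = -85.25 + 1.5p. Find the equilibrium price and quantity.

p* = 101.5, q* = 67

Set qd = qs: 270 - 2p = -85.25 + 1.5p.
355.25 = 3.5p, so p* = 101.5.
q* = 270 − 2(101.5) = 67.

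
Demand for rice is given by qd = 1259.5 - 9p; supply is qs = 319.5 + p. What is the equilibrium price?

p* = 94

Set qd = qs: 1259.5 - 9p = 319.5 + p.
940 = 10p, so p* = 94.
q* = 1259.5 − 9(94) = 413.5.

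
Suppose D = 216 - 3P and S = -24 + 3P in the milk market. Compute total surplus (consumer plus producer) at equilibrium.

Total surplus = 3072

Equilibrium: 216 - 3P = -24 + 3P gives P* = 40, Q* = 96.
Demand choke price: P = 72; supply starts at P = 8.
CS = ½(72 − 40)(96) = 1536; PS = ½(40 − 8)(96) = 1536.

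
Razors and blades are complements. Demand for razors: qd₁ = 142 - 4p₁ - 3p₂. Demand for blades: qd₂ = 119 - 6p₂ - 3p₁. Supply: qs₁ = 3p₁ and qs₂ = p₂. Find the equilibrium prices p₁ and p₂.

Market 1: 142 - 4p₁ - 3p₂ = 3p₁ → 7p₁ + 3p₂ = 142.
Market 2: 7p₂ + 3p₁ = 119.
Eliminating p₂: 7×(1) − 3×(2) gives 40p₁ = 637, so p₁ = 15.925.
Back-substitute into (2): p₂ = (119 − 3×15.925) / 7 = 10.175.

p₁ = 15.925, p₂ = 10.175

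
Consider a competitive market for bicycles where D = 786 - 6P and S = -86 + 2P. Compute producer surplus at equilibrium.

Producer surplus = 4356

Equilibrium: 786 - 6P = -86 + 2P gives P* = 109, Q* = 132.
Supply starts at P = 43 (where S = 0).
PS = ½(109 − 43)(132) = 4356.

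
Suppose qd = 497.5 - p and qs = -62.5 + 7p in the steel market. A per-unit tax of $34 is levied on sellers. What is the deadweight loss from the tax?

Deadweight loss = 505.75

Pre-tax equilibrium: p* = 70, q* = 427.5.
Tax on sellers shifts supply to qs = -62.5 + 7(p − 34) = -300.5 + 7p.
497.5 - p = -300.5 + 7p gives buyer price pb = 99.75; sellers receive ps = 99.75 − 34 = 65.75.
New quantity: q = 497.5 − 1(99.75) = 397.75.
DWL = ½ × 34 × (427.5 − 397.75) = 505.75.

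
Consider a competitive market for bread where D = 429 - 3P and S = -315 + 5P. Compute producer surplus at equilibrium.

Equilibrium: 429 - 3P = -315 + 5P gives P* = 93, Q* = 150.
Supply starts at P = 63 (where S = 0).
PS = ½(93 − 63)(150) = 2250.

Producer surplus = 2250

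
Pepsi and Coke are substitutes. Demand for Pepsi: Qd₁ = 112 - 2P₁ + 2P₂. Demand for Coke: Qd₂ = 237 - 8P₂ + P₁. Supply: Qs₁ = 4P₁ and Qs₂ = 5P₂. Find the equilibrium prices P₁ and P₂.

P₁ = 965/38, P₂ = 767/38

Market 1: 112 - 2P₁ + 2P₂ = 4P₁ → 6P₁ - 2P₂ = 112.
Market 2: 13P₂ - P₁ = 237.
Eliminating P₂: 13×(1) + 2×(2) gives 76P₁ = 1930, so P₁ = 965/38.
Back-substitute into (2): P₂ = (237 + 1×965/38) / 13 = 767/38.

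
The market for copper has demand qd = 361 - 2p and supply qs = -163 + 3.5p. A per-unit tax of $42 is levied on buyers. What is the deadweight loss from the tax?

Pre-tax equilibrium: p* = 1048/11, q* = 1875/11.
Tax on buyers shifts demand to qd = 361 − 2(p + 42) = 277 - 2p.
277 - 2p = -163 + 3.5p gives seller price ps = 80; buyers pay pb = 80 + 42 = 122.
New quantity: q = 361 − 2(122) = 117.
DWL = ½ × 42 × (1875/11 − 117) = 12348/11.

Deadweight loss = 12348/11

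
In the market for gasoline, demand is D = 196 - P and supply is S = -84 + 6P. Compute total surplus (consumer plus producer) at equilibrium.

Equilibrium: 196 - P = -84 + 6P gives P* = 40, Q* = 156.
Demand choke price: P = 196; supply starts at P = 14.
CS = ½(196 − 40)(156) = 12168; PS = ½(40 − 14)(156) = 2028.

Total surplus = 14196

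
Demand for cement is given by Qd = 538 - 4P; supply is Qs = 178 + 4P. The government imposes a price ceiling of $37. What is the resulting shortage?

Equilibrium price would be P* = 45, so the ceiling at 37 binds.
At P = 37: Qd = 538 − 4(37) = 390, Qs = 178 + 4(37) = 326.
Shortage = 390 − 326 = 64.

Shortage = 64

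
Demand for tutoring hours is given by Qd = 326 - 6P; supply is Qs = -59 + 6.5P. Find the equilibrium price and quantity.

P* = 30.8, Q* = 141.2

Set Qd = Qs: 326 - 6P = -59 + 6.5P.
385 = 12.5P, so P* = 30.8.
Q* = 326 − 6(30.8) = 141.2.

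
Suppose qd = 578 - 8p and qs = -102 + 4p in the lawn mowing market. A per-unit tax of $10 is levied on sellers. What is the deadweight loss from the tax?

Deadweight loss = 400/3

Pre-tax equilibrium: p* = 170/3, q* = 374/3.
Tax on sellers shifts supply to qs = -102 + 4(p − 10) = -142 + 4p.
578 - 8p = -142 + 4p gives buyer price pb = 60; sellers receive ps = 60 − 10 = 50.
New quantity: q = 578 − 8(60) = 98.
DWL = ½ × 10 × (374/3 − 98) = 400/3.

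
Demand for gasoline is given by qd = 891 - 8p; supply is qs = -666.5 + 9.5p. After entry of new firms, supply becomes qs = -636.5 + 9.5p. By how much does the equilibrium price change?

Δp = -12/7

Original equilibrium: p* = 89, q* = 179.
New equilibrium: 891 - 8p = -636.5 + 9.5p, so 1527.5 = 17.5p and p' = 611/7; q' = 891 − 8(611/7) = 1349/7.
Change in price: 611/7 − 89 = -12/7.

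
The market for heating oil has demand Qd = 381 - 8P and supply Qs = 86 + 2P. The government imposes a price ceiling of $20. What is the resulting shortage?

Equilibrium price would be P* = 29.5, so the ceiling at 20 binds.
At P = 20: Qd = 381 − 8(20) = 221, Qs = 86 + 2(20) = 126.
Shortage = 221 − 126 = 95.

Shortage = 95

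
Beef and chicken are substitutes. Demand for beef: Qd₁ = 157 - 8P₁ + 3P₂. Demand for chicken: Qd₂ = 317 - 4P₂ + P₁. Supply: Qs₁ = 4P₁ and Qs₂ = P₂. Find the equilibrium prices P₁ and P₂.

P₁ = 1736/57, P₂ = 3961/57

Market 1: 157 - 8P₁ + 3P₂ = 4P₁ → 12P₁ - 3P₂ = 157.
Market 2: 5P₂ - P₁ = 317.
Eliminating P₂: 5×(1) + 3×(2) gives 57P₁ = 1736, so P₁ = 1736/57.
Back-substitute into (2): P₂ = (317 + 1×1736/57) / 5 = 3961/57.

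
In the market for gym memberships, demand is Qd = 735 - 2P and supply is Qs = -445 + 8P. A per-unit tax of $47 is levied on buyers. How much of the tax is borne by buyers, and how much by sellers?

Pre-tax equilibrium: P* = 118, Q* = 499.
Tax on buyers shifts demand to Qd = 735 − 2(P + 47) = 641 - 2P.
641 - 2P = -445 + 8P gives seller price Ps = 108.6; buyers pay Pb = 108.6 + 47 = 155.6.
New quantity: Q = 735 − 2(155.6) = 423.8.
Buyer burden = 155.6 − 118 = 37.6; seller burden = 118 − 108.6 = 9.4.

Buyers bear $37.6, sellers bear $9.4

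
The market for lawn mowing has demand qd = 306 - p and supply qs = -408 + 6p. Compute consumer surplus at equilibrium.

Equilibrium: 306 - p = -408 + 6p gives p* = 102, q* = 204.
Demand choke price (qd = 0): p = 306.
CS = ½(306 − 102)(204) = 20808.

Consumer surplus = 20808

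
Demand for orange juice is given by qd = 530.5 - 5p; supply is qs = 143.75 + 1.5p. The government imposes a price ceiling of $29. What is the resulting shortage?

Equilibrium price would be p* = 59.5, so the ceiling at 29 binds.
At p = 29: qd = 530.5 − 5(29) = 385.5, qs = 143.75 + 1.5(29) = 187.25.
Shortage = 385.5 − 187.25 = 198.25.

Shortage = 198.25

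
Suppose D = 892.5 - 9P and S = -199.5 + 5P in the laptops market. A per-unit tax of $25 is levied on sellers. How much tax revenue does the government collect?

Tax revenue = 19275/7

Pre-tax equilibrium: P* = 78, Q* = 190.5.
Tax on sellers shifts supply to S = -199.5 + 5(P − 25) = -324.5 + 5P.
892.5 - 9P = -324.5 + 5P gives buyer price Pb = 1217/14; sellers receive Ps = 1217/14 − 25 = 867/14.
New quantity: Q = 892.5 − 9(1217/14) = 771/7.
Revenue = 25 × 771/7 = 19275/7.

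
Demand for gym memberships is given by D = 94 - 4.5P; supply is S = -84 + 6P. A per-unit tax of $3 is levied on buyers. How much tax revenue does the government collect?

Pre-tax equilibrium: P* = 356/21, Q* = 124/7.
Tax on buyers shifts demand to D = 94 − 4.5(P + 3) = 80.5 - 4.5P.
80.5 - 4.5P = -84 + 6P gives seller price Ps = 47/3; buyers pay Pb = 47/3 + 3 = 56/3.
New quantity: Q = 94 − 4.5(56/3) = 10.
Revenue = 3 × 10 = 30.

Tax revenue = 30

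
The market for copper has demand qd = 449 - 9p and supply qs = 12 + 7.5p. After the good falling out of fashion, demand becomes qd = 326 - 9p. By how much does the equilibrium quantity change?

Δq = -615/11

Original equilibrium: p* = 874/33, q* = 2317/11.
New equilibrium: 326 - 9p = 12 + 7.5p, so 314 = 16.5p and p' = 628/33; q' = 326 − 9(628/33) = 1702/11.
Change in quantity: 1702/11 − 2317/11 = -615/11.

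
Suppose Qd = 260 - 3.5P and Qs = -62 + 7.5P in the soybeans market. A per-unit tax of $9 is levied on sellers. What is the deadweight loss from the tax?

Deadweight loss = 8505/88

Pre-tax equilibrium: P* = 322/11, Q* = 1733/11.
Tax on sellers shifts supply to Qs = -62 + 7.5(P − 9) = -129.5 + 7.5P.
260 - 3.5P = -129.5 + 7.5P gives buyer price Pb = 779/22; sellers receive Ps = 779/22 − 9 = 581/22.
New quantity: Q = 260 − 3.5(779/22) = 5987/44.
DWL = ½ × 9 × (1733/11 − 5987/44) = 8505/88.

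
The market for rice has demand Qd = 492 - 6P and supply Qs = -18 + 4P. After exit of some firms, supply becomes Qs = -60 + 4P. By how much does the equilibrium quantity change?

ΔQ = -25.2

Original equilibrium: P* = 51, Q* = 186.
New equilibrium: 492 - 6P = -60 + 4P, so 552 = 10P and P' = 55.2; Q' = 492 − 6(55.2) = 160.8.
Change in quantity: 160.8 − 186 = -25.2.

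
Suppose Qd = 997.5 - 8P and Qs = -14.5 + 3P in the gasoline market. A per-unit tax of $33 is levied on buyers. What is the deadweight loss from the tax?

Pre-tax equilibrium: P* = 92, Q* = 261.5.
Tax on buyers shifts demand to Qd = 997.5 − 8(P + 33) = 733.5 - 8P.
733.5 - 8P = -14.5 + 3P gives seller price Ps = 68; buyers pay Pb = 68 + 33 = 101.
New quantity: Q = 997.5 − 8(101) = 189.5.
DWL = ½ × 33 × (261.5 − 189.5) = 1188.

Deadweight loss = 1188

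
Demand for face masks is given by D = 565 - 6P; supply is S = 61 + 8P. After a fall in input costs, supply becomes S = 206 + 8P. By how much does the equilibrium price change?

Original equilibrium: P* = 36, Q* = 349.
New equilibrium: 565 - 6P = 206 + 8P, so 359 = 14P and P' = 359/14; Q' = 565 − 6(359/14) = 2878/7.
Change in price: 359/14 − 36 = -145/14.

ΔP = -145/14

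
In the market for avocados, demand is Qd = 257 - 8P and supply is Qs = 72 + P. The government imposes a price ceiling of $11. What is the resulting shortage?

Shortage = 86

Equilibrium price would be P* = 185/9, so the ceiling at 11 binds.
At P = 11: Qd = 257 − 8(11) = 169, Qs = 72 + 1(11) = 83.
Shortage = 169 − 83 = 86.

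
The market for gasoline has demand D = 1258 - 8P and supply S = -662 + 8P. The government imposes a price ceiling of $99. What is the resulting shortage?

Equilibrium price would be P* = 120, so the ceiling at 99 binds.
At P = 99: D = 1258 − 8(99) = 466, S = -662 + 8(99) = 130.
Shortage = 466 − 130 = 336.

Shortage = 336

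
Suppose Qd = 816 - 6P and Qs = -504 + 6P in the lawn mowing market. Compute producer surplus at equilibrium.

Equilibrium: 816 - 6P = -504 + 6P gives P* = 110, Q* = 156.
Supply starts at P = 84 (where Qs = 0).
PS = ½(110 − 84)(156) = 2028.

Producer surplus = 2028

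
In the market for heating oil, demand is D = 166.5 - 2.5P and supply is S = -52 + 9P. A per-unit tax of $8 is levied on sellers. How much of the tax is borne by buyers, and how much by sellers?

Buyers bear 144/23, sellers bear 40/23

Pre-tax equilibrium: P* = 19, Q* = 119.
Tax on sellers shifts supply to S = -52 + 9(P − 8) = -124 + 9P.
166.5 - 2.5P = -124 + 9P gives buyer price Pb = 581/23; sellers receive Ps = 581/23 − 8 = 397/23.
New quantity: Q = 166.5 − 2.5(581/23) = 2377/23.
Buyer burden = 581/23 − 19 = 144/23; seller burden = 19 − 397/23 = 40/23.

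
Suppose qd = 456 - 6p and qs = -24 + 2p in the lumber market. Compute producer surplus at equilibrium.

Producer surplus = 2304

Equilibrium: 456 - 6p = -24 + 2p gives p* = 60, q* = 96.
Supply starts at p = 12 (where qs = 0).
PS = ½(60 − 12)(96) = 2304.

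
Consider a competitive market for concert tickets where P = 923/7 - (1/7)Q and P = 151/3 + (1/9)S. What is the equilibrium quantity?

Q* = 321

Set the two price expressions equal: 923/7 - (1/7)Q = 151/3 + (1/9)Q.
1712/21 = (16/63)Q, so Q* = 321.
P* = 923/7 − (1/7)(321) = 86.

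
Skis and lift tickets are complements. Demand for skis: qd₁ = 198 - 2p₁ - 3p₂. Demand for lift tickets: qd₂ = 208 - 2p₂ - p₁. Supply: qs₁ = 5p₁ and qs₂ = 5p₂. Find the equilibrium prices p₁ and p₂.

Market 1: 198 - 2p₁ - 3p₂ = 5p₁ → 7p₁ + 3p₂ = 198.
Market 2: 7p₂ + p₁ = 208.
Eliminating p₂: 7×(1) − 3×(2) gives 46p₁ = 762, so p₁ = 381/23.
Back-substitute into (2): p₂ = (208 − 1×381/23) / 7 = 629/23.

p₁ = 381/23, p₂ = 629/23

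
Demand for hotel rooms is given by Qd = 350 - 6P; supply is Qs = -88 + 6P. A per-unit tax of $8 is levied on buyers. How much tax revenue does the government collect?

Tax revenue = 856

Pre-tax equilibrium: P* = 36.5, Q* = 131.
Tax on buyers shifts demand to Qd = 350 − 6(P + 8) = 302 - 6P.
302 - 6P = -88 + 6P gives seller price Ps = 32.5; buyers pay Pb = 32.5 + 8 = 40.5.
New quantity: Q = 350 − 6(40.5) = 107.
Revenue = 8 × 107 = 856.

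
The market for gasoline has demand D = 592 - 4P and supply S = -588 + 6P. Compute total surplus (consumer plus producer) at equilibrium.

Total surplus = 3000

Equilibrium: 592 - 4P = -588 + 6P gives P* = 118, Q* = 120.
Demand choke price: P = 148; supply starts at P = 98.
CS = ½(148 − 118)(120) = 1800; PS = ½(118 − 98)(120) = 1200.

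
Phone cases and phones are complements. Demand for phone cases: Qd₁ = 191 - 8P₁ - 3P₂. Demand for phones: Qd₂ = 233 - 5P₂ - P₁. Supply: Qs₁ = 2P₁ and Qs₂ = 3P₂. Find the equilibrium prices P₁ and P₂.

Market 1: 191 - 8P₁ - 3P₂ = 2P₁ → 10P₁ + 3P₂ = 191.
Market 2: 8P₂ + P₁ = 233.
Eliminating P₂: 8×(1) − 3×(2) gives 77P₁ = 829, so P₁ = 829/77.
Back-substitute into (2): P₂ = (233 − 1×829/77) / 8 = 2139/77.

P₁ = 829/77, P₂ = 2139/77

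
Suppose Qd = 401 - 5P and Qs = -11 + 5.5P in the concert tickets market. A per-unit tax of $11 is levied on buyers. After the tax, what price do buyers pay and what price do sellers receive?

Pre-tax equilibrium: P* = 824/21, Q* = 4301/21.
Tax on buyers shifts demand to Qd = 401 − 5(P + 11) = 346 - 5P.
346 - 5P = -11 + 5.5P gives seller price Ps = 34; buyers pay Pb = 34 + 11 = 45.
New quantity: Q = 401 − 5(45) = 176.

Buyers pay $45, sellers receive $34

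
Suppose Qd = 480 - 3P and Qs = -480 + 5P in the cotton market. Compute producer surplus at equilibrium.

Equilibrium: 480 - 3P = -480 + 5P gives P* = 120, Q* = 120.
Supply starts at P = 96 (where Qs = 0).
PS = ½(120 − 96)(120) = 1440.

Producer surplus = 1440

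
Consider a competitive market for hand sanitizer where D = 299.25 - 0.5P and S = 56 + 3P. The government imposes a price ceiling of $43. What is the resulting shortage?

Equilibrium price would be P* = 69.5, so the ceiling at 43 binds.
At P = 43: D = 299.25 − 0.5(43) = 277.75, S = 56 + 3(43) = 185.
Shortage = 277.75 − 185 = 92.75.

Shortage = 92.75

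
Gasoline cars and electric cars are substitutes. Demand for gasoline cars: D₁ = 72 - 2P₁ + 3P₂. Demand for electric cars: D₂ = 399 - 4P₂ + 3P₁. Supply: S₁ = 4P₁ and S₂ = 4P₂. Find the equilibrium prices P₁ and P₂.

P₁ = 591/13, P₂ = 870/13

Market 1: 72 - 2P₁ + 3P₂ = 4P₁ → 6P₁ - 3P₂ = 72.
Market 2: 8P₂ - 3P₁ = 399.
Eliminating P₂: 8×(1) + 3×(2) gives 39P₁ = 1773, so P₁ = 591/13.
Back-substitute into (2): P₂ = (399 + 3×591/13) / 8 = 870/13.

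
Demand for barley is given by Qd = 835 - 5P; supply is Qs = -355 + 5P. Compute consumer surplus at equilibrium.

Consumer surplus = 5760

Equilibrium: 835 - 5P = -355 + 5P gives P* = 119, Q* = 240.
Demand choke price (Qd = 0): P = 167.
CS = ½(167 − 119)(240) = 5760.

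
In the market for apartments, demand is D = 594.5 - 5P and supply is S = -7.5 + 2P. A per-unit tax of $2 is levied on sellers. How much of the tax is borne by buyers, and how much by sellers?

Pre-tax equilibrium: P* = 86, Q* = 164.5.
Tax on sellers shifts supply to S = -7.5 + 2(P − 2) = -11.5 + 2P.
594.5 - 5P = -11.5 + 2P gives buyer price Pb = 606/7; sellers receive Ps = 606/7 − 2 = 592/7.
New quantity: Q = 594.5 − 5(606/7) = 2263/14.
Buyer burden = 606/7 − 86 = 4/7; seller burden = 86 − 592/7 = 10/7.

Buyers bear 4/7, sellers bear 10/7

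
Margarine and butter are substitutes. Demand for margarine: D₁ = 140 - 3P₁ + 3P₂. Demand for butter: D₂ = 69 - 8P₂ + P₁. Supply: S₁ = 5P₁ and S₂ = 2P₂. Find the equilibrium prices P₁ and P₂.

P₁ = 1607/77, P₂ = 692/77

Market 1: 140 - 3P₁ + 3P₂ = 5P₁ → 8P₁ - 3P₂ = 140.
Market 2: 10P₂ - P₁ = 69.
Eliminating P₂: 10×(1) + 3×(2) gives 77P₁ = 1607, so P₁ = 1607/77.
Back-substitute into (2): P₂ = (69 + 1×1607/77) / 10 = 692/77.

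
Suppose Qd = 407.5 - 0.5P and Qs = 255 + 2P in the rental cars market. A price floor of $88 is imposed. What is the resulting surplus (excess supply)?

Surplus = 67.5

Equilibrium price would be P* = 61, so the floor at 88 binds.
At P = 88: Qd = 363.5, Qs = 431.
Surplus = 431 − 363.5 = 67.5.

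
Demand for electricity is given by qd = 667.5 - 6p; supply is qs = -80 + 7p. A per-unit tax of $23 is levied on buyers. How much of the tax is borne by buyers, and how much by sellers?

Buyers bear 161/13, sellers bear 138/13

Pre-tax equilibrium: p* = 57.5, q* = 322.5.
Tax on buyers shifts demand to qd = 667.5 − 6(p + 23) = 529.5 - 6p.
529.5 - 6p = -80 + 7p gives seller price ps = 1219/26; buyers pay pb = 1219/26 + 23 = 1817/26.
New quantity: q = 667.5 − 6(1817/26) = 6453/26.
Buyer burden = 1817/26 − 57.5 = 161/13; seller burden = 57.5 − 1219/26 = 138/13.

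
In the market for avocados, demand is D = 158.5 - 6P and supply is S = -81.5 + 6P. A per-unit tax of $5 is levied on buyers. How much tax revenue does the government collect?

Pre-tax equilibrium: P* = 20, Q* = 38.5.
Tax on buyers shifts demand to D = 158.5 − 6(P + 5) = 128.5 - 6P.
128.5 - 6P = -81.5 + 6P gives seller price Ps = 17.5; buyers pay Pb = 17.5 + 5 = 22.5.
New quantity: Q = 158.5 − 6(22.5) = 23.5.
Revenue = 5 × 23.5 = 117.5.

Tax revenue = 117.5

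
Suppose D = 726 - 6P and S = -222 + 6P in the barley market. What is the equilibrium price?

P* = 79

Set D = S: 726 - 6P = -222 + 6P.
948 = 12P, so P* = 79.
Q* = 726 − 6(79) = 252.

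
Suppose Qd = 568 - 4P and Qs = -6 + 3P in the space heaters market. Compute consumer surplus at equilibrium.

Equilibrium: 568 - 4P = -6 + 3P gives P* = 82, Q* = 240.
Demand choke price (Qd = 0): P = 142.
CS = ½(142 − 82)(240) = 7200.

Consumer surplus = 7200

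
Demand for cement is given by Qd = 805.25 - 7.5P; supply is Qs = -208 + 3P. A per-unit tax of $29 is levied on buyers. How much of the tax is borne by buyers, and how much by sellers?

Buyers bear 58/7, sellers bear 145/7

Pre-tax equilibrium: P* = 96.5, Q* = 81.5.
Tax on buyers shifts demand to Qd = 805.25 − 7.5(P + 29) = 587.75 - 7.5P.
587.75 - 7.5P = -208 + 3P gives seller price Ps = 1061/14; buyers pay Pb = 1061/14 + 29 = 1467/14.
New quantity: Q = 805.25 − 7.5(1467/14) = 271/14.
Buyer burden = 1467/14 − 96.5 = 58/7; seller burden = 96.5 − 1061/14 = 145/7.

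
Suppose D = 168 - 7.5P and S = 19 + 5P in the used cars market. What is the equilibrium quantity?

Set D = S: 168 - 7.5P = 19 + 5P.
149 = 12.5P, so P* = 11.92.
Q* = 168 − 7.5(11.92) = 78.6.

Q* = 78.6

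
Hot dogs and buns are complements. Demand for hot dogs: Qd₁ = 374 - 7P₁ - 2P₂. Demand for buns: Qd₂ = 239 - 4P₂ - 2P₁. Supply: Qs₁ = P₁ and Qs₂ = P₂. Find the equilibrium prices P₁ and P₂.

Market 1: 374 - 7P₁ - 2P₂ = P₁ → 8P₁ + 2P₂ = 374.
Market 2: 5P₂ + 2P₁ = 239.
Eliminating P₂: 5×(1) − 2×(2) gives 36P₁ = 1392, so P₁ = 116/3.
Back-substitute into (2): P₂ = (239 − 2×116/3) / 5 = 97/3.

P₁ = 116/3, P₂ = 97/3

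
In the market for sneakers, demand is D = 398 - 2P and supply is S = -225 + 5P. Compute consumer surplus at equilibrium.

Equilibrium: 398 - 2P = -225 + 5P gives P* = 89, Q* = 220.
Demand choke price (D = 0): P = 199.
CS = ½(199 − 89)(220) = 12100.

Consumer surplus = 12100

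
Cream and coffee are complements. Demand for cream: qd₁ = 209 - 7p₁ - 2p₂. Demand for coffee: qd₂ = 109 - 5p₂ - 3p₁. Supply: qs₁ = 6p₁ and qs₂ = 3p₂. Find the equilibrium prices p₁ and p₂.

Market 1: 209 - 7p₁ - 2p₂ = 6p₁ → 13p₁ + 2p₂ = 209.
Market 2: 8p₂ + 3p₁ = 109.
Eliminating p₂: 8×(1) − 2×(2) gives 98p₁ = 1454, so p₁ = 727/49.
Back-substitute into (2): p₂ = (109 − 3×727/49) / 8 = 395/49.

p₁ = 727/49, p₂ = 395/49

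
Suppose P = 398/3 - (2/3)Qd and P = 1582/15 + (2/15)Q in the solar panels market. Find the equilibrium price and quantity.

Set the two price expressions equal: 398/3 - (2/3)Q = 1582/15 + (2/15)Q.
27.2 = 0.8Q, so Q* = 34.
P* = 398/3 − (2/3)(34) = 110.

P* = 110, Q* = 34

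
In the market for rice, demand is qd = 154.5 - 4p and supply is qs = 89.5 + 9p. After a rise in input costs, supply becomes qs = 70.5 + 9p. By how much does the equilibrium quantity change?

Δq = -76/13

Original equilibrium: p* = 5, q* = 134.5.
New equilibrium: 154.5 - 4p = 70.5 + 9p, so 84 = 13p and p' = 84/13; q' = 154.5 − 4(84/13) = 3345/26.
Change in quantity: 3345/26 − 134.5 = -76/13.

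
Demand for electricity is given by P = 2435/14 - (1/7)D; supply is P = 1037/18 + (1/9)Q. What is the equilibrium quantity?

Q* = 458

Set the two price expressions equal: 2435/14 - (1/7)Q = 1037/18 + (1/9)Q.
7328/63 = (16/63)Q, so Q* = 458.
P* = 2435/14 − (1/7)(458) = 108.5.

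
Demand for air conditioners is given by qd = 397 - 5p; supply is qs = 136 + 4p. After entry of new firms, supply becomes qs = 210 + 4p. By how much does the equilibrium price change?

Δp = -74/9

Original equilibrium: p* = 29, q* = 252.
New equilibrium: 397 - 5p = 210 + 4p, so 187 = 9p and p' = 187/9; q' = 397 − 5(187/9) = 2638/9.
Change in price: 187/9 − 29 = -74/9.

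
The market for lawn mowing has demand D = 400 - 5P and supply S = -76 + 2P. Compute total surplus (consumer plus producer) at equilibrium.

Equilibrium: 400 - 5P = -76 + 2P gives P* = 68, Q* = 60.
Demand choke price: P = 80; supply starts at P = 38.
CS = ½(80 − 68)(60) = 360; PS = ½(68 − 38)(60) = 900.

Total surplus = 1260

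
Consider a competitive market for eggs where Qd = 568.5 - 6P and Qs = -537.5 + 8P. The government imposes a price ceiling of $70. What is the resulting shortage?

Shortage = 126

Equilibrium price would be P* = 79, so the ceiling at 70 binds.
At P = 70: Qd = 568.5 − 6(70) = 148.5, Qs = -537.5 + 8(70) = 22.5.
Shortage = 148.5 − 22.5 = 126.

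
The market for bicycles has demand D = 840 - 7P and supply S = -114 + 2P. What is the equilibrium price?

P* = 106

Set D = S: 840 - 7P = -114 + 2P.
954 = 9P, so P* = 106.
Q* = 840 − 7(106) = 98.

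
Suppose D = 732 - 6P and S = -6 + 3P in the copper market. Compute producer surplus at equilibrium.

Producer surplus = 9600

Equilibrium: 732 - 6P = -6 + 3P gives P* = 82, Q* = 240.
Supply starts at P = 2 (where S = 0).
PS = ½(82 − 2)(240) = 9600.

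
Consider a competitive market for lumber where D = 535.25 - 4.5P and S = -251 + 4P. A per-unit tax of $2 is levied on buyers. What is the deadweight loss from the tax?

Deadweight loss = 72/17

Pre-tax equilibrium: P* = 92.5, Q* = 119.
Tax on buyers shifts demand to D = 535.25 − 4.5(P + 2) = 526.25 - 4.5P.
526.25 - 4.5P = -251 + 4P gives seller price Ps = 3109/34; buyers pay Pb = 3109/34 + 2 = 3177/34.
New quantity: Q = 535.25 − 4.5(3177/34) = 1951/17.
DWL = ½ × 2 × (119 − 1951/17) = 72/17.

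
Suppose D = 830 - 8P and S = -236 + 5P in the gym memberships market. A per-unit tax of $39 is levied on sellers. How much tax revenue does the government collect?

Pre-tax equilibrium: P* = 82, Q* = 174.
Tax on sellers shifts supply to S = -236 + 5(P − 39) = -431 + 5P.
830 - 8P = -431 + 5P gives buyer price Pb = 97; sellers receive Ps = 97 − 39 = 58.
New quantity: Q = 830 − 8(97) = 54.
Revenue = 39 × 54 = 2106.

Tax revenue = 2106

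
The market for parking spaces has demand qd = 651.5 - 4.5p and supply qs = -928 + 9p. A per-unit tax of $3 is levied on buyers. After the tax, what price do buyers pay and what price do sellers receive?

Buyers pay $119, sellers receive $116

Pre-tax equilibrium: p* = 117, q* = 125.
Tax on buyers shifts demand to qd = 651.5 − 4.5(p + 3) = 638 - 4.5p.
638 - 4.5p = -928 + 9p gives seller price ps = 116; buyers pay pb = 116 + 3 = 119.
New quantity: q = 651.5 − 4.5(119) = 116.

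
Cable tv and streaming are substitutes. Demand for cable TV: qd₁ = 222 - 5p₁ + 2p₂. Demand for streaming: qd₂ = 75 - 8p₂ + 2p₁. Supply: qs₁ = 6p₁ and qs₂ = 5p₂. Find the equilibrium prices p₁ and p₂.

p₁ = 3036/139, p₂ = 1269/139

Market 1: 222 - 5p₁ + 2p₂ = 6p₁ → 11p₁ - 2p₂ = 222.
Market 2: 13p₂ - 2p₁ = 75.
Eliminating p₂: 13×(1) + 2×(2) gives 139p₁ = 3036, so p₁ = 3036/139.
Back-substitute into (2): p₂ = (75 + 2×3036/139) / 13 = 1269/139.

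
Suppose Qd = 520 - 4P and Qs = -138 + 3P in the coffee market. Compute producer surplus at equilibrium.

Equilibrium: 520 - 4P = -138 + 3P gives P* = 94, Q* = 144.
Supply starts at P = 46 (where Qs = 0).
PS = ½(94 − 46)(144) = 3456.

Producer surplus = 3456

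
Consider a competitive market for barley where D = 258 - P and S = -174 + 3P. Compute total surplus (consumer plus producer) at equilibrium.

Total surplus = 15000

Equilibrium: 258 - P = -174 + 3P gives P* = 108, Q* = 150.
Demand choke price: P = 258; supply starts at P = 58.
CS = ½(258 − 108)(150) = 11250; PS = ½(108 − 58)(150) = 3750.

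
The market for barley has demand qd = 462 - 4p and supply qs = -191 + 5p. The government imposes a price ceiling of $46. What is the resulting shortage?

Shortage = 239

Equilibrium price would be p* = 653/9, so the ceiling at 46 binds.
At p = 46: qd = 462 − 4(46) = 278, qs = -191 + 5(46) = 39.
Shortage = 278 − 39 = 239.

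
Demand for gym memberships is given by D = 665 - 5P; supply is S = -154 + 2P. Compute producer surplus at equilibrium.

Equilibrium: 665 - 5P = -154 + 2P gives P* = 117, Q* = 80.
Supply starts at P = 77 (where S = 0).
PS = ½(117 − 77)(80) = 1600.

Producer surplus = 1600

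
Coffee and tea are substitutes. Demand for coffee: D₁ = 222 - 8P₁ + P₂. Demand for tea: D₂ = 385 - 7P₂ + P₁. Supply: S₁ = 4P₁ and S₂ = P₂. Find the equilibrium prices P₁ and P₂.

Market 1: 222 - 8P₁ + P₂ = 4P₁ → 12P₁ - P₂ = 222.
Market 2: 8P₂ - P₁ = 385.
Eliminating P₂: 8×(1) + 1×(2) gives 95P₁ = 2161, so P₁ = 2161/95.
Back-substitute into (2): P₂ = (385 + 1×2161/95) / 8 = 4842/95.

P₁ = 2161/95, P₂ = 4842/95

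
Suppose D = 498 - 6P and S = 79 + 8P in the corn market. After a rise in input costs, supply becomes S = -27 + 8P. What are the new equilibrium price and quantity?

P' = 37.5, Q' = 273

Original equilibrium: P* = 419/14, Q* = 2229/7.
New equilibrium: 498 - 6P = -27 + 8P, so 525 = 14P and P' = 37.5; Q' = 498 − 6(37.5) = 273.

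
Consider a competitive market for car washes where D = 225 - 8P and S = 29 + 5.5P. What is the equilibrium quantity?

Set D = S: 225 - 8P = 29 + 5.5P.
196 = 13.5P, so P* = 392/27.
Q* = 225 − 8(392/27) = 2939/27.

Q* = 2939/27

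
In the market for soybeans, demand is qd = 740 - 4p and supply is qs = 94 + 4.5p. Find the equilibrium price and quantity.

Set qd = qs: 740 - 4p = 94 + 4.5p.
646 = 8.5p, so p* = 76.
q* = 740 − 4(76) = 436.

p* = 76, q* = 436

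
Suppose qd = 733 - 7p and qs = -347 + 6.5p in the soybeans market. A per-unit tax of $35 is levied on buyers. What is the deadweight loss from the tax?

Deadweight loss = 111475/54

Pre-tax equilibrium: p* = 80, q* = 173.
Tax on buyers shifts demand to qd = 733 − 7(p + 35) = 488 - 7p.
488 - 7p = -347 + 6.5p gives seller price ps = 1670/27; buyers pay pb = 1670/27 + 35 = 2615/27.
New quantity: q = 733 − 7(2615/27) = 1486/27.
DWL = ½ × 35 × (173 − 1486/27) = 111475/54.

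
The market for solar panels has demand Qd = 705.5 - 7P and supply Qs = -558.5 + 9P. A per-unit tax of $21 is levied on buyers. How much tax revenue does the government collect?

Pre-tax equilibrium: P* = 79, Q* = 152.5.
Tax on buyers shifts demand to Qd = 705.5 − 7(P + 21) = 558.5 - 7P.
558.5 - 7P = -558.5 + 9P gives seller price Ps = 69.8125; buyers pay Pb = 69.8125 + 21 = 90.8125.
New quantity: Q = 705.5 − 7(90.8125) = 69.8125.
Revenue = 21 × 69.8125 = 1466.0625.

Tax revenue = 1466.0625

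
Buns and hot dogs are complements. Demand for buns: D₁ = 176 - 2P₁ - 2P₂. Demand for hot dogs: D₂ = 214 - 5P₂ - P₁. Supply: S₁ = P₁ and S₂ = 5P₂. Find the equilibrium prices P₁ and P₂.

P₁ = 333/7, P₂ = 233/14

Market 1: 176 - 2P₁ - 2P₂ = P₁ → 3P₁ + 2P₂ = 176.
Market 2: 10P₂ + P₁ = 214.
Eliminating P₂: 10×(1) − 2×(2) gives 28P₁ = 1332, so P₁ = 333/7.
Back-substitute into (2): P₂ = (214 − 1×333/7) / 10 = 233/14.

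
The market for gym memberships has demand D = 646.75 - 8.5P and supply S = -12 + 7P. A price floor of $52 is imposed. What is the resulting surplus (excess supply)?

Surplus = 147.25

Equilibrium price would be P* = 42.5, so the floor at 52 binds.
At P = 52: D = 204.75, S = 352.
Surplus = 352 − 204.75 = 147.25.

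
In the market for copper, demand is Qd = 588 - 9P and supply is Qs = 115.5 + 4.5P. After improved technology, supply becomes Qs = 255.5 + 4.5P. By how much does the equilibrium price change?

ΔP = -280/27

Original equilibrium: P* = 35, Q* = 273.
New equilibrium: 588 - 9P = 255.5 + 4.5P, so 332.5 = 13.5P and P' = 665/27; Q' = 588 − 9(665/27) = 1099/3.
Change in price: 665/27 − 35 = -280/27.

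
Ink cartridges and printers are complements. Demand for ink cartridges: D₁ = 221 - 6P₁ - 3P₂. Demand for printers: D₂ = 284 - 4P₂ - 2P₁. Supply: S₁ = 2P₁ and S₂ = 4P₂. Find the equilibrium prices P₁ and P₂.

Market 1: 221 - 6P₁ - 3P₂ = 2P₁ → 8P₁ + 3P₂ = 221.
Market 2: 8P₂ + 2P₁ = 284.
Eliminating P₂: 8×(1) − 3×(2) gives 58P₁ = 916, so P₁ = 458/29.
Back-substitute into (2): P₂ = (284 − 2×458/29) / 8 = 915/29.

P₁ = 458/29, P₂ = 915/29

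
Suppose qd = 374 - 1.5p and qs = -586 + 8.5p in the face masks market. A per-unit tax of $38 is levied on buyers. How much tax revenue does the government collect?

Pre-tax equilibrium: p* = 96, q* = 230.
Tax on buyers shifts demand to qd = 374 − 1.5(p + 38) = 317 - 1.5p.
317 - 1.5p = -586 + 8.5p gives seller price ps = 90.3; buyers pay pb = 90.3 + 38 = 128.3.
New quantity: q = 374 − 1.5(128.3) = 181.55.
Revenue = 38 × 181.55 = 6898.9.

Tax revenue = 6898.9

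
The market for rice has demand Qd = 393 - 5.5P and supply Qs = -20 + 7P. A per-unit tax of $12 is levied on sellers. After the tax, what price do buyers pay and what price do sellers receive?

Pre-tax equilibrium: P* = 33.04, Q* = 211.28.
Tax on sellers shifts supply to Qs = -20 + 7(P − 12) = -104 + 7P.
393 - 5.5P = -104 + 7P gives buyer price Pb = 39.76; sellers receive Ps = 39.76 − 12 = 27.76.
New quantity: Q = 393 − 5.5(39.76) = 174.32.

Buyers pay $39.76, sellers receive $27.76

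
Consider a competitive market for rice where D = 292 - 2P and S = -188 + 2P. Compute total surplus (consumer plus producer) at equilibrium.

Equilibrium: 292 - 2P = -188 + 2P gives P* = 120, Q* = 52.
Demand choke price: P = 146; supply starts at P = 94.
CS = ½(146 − 120)(52) = 676; PS = ½(120 − 94)(52) = 676.

Total surplus = 1352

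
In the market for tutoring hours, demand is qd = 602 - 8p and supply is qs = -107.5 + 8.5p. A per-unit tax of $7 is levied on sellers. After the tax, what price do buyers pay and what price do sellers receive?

Buyers pay 1538/33, sellers receive 1307/33

Pre-tax equilibrium: p* = 43, q* = 258.
Tax on sellers shifts supply to qs = -107.5 + 8.5(p − 7) = -167 + 8.5p.
602 - 8p = -167 + 8.5p gives buyer price pb = 1538/33; sellers receive ps = 1538/33 − 7 = 1307/33.
New quantity: q = 602 − 8(1538/33) = 7562/33.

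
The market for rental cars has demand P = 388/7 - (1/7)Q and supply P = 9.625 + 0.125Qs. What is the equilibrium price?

P* = 31

Set the two price expressions equal: 388/7 - (1/7)Q = 9.625 + 0.125Q.
2565/56 = (15/56)Q, so Q* = 171.
P* = 388/7 − (1/7)(171) = 31.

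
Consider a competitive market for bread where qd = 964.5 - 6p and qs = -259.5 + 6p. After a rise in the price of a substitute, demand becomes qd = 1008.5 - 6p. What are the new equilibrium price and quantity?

p' = 317/3, q' = 374.5

Original equilibrium: p* = 102, q* = 352.5.
New equilibrium: 1008.5 - 6p = -259.5 + 6p, so 1268 = 12p and p' = 317/3; q' = 1008.5 − 6(317/3) = 374.5.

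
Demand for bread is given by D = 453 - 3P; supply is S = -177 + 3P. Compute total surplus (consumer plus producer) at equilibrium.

Total surplus = 6348

Equilibrium: 453 - 3P = -177 + 3P gives P* = 105, Q* = 138.
Demand choke price: P = 151; supply starts at P = 59.
CS = ½(151 − 105)(138) = 3174; PS = ½(105 − 59)(138) = 3174.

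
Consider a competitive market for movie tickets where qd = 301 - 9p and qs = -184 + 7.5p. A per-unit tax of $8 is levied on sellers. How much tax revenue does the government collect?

Tax revenue = 328/11

Pre-tax equilibrium: p* = 970/33, q* = 401/11.
Tax on sellers shifts supply to qs = -184 + 7.5(p − 8) = -244 + 7.5p.
301 - 9p = -244 + 7.5p gives buyer price pb = 1090/33; sellers receive ps = 1090/33 − 8 = 826/33.
New quantity: q = 301 − 9(1090/33) = 41/11.
Revenue = 8 × 41/11 = 328/11.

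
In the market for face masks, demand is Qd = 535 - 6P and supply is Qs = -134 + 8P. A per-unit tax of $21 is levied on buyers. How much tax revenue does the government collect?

Pre-tax equilibrium: P* = 669/14, Q* = 1738/7.
Tax on buyers shifts demand to Qd = 535 − 6(P + 21) = 409 - 6P.
409 - 6P = -134 + 8P gives seller price Ps = 543/14; buyers pay Pb = 543/14 + 21 = 837/14.
New quantity: Q = 535 − 6(837/14) = 1234/7.
Revenue = 21 × 1234/7 = 3702.

Tax revenue = 3702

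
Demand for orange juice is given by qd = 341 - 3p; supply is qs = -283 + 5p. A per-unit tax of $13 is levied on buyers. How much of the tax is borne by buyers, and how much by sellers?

Pre-tax equilibrium: p* = 78, q* = 107.
Tax on buyers shifts demand to qd = 341 − 3(p + 13) = 302 - 3p.
302 - 3p = -283 + 5p gives seller price ps = 73.125; buyers pay pb = 73.125 + 13 = 86.125.
New quantity: q = 341 − 3(86.125) = 82.625.
Buyer burden = 86.125 − 78 = 8.125; seller burden = 78 − 73.125 = 4.875.

Buyers bear $8.125, sellers bear $4.875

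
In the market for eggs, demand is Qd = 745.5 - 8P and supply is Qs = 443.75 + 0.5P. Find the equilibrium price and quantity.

Set Qd = Qs: 745.5 - 8P = 443.75 + 0.5P.
301.75 = 8.5P, so P* = 35.5.
Q* = 745.5 − 8(35.5) = 461.5.

P* = 35.5, Q* = 461.5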